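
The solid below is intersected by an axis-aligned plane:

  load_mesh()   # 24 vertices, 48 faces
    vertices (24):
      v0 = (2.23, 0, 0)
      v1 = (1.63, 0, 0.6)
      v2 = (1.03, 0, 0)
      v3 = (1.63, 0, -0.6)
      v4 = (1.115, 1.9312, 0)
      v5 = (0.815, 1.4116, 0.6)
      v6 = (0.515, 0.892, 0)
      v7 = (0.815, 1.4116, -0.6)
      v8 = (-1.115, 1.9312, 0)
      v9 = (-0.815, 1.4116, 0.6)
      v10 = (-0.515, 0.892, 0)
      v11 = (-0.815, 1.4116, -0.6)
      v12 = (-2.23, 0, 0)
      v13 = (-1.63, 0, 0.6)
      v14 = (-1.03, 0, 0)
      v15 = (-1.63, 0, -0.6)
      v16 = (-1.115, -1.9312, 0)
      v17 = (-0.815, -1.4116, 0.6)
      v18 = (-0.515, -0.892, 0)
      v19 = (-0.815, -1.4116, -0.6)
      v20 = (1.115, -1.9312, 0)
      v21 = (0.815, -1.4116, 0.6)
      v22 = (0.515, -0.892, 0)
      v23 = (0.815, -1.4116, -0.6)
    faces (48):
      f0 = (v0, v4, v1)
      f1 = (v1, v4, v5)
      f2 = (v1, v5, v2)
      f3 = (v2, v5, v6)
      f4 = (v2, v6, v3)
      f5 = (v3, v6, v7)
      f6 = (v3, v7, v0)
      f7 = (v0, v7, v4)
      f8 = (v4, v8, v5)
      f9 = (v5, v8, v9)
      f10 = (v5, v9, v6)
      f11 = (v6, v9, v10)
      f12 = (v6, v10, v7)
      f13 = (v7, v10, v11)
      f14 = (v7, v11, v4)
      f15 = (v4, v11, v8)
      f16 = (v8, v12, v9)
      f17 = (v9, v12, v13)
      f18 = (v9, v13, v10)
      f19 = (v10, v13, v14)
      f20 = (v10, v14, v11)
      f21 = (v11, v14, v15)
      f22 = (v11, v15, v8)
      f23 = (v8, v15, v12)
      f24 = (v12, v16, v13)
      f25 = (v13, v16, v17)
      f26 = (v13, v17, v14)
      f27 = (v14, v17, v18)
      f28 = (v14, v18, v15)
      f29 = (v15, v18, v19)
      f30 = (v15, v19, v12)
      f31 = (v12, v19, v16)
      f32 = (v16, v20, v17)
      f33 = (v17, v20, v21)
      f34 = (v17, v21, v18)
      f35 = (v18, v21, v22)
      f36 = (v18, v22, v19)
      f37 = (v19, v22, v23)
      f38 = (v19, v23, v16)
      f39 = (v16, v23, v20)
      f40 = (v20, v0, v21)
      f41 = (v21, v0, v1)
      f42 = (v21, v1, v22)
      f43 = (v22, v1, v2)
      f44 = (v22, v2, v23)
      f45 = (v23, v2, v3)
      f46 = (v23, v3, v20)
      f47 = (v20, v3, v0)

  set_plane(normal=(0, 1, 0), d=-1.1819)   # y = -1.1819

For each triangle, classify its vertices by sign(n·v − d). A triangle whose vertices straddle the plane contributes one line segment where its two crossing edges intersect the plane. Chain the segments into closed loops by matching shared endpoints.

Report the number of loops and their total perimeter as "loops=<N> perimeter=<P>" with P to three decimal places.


Straddling triangles (18 of 48):
  (v12,v16,v13) [+-+] → (-1.54762, -1.1819, 0)–(-1.31482, -1.1819, 0.232798)  len=0.3292
  (v13,v16,v17) [+--] → (-1.31482, -1.1819, 0.232798)–(-0.947619, -1.1819, 0.6)  len=0.5193
  (v13,v17,v14) [+-+] → (-0.947619, -1.1819, 0.6)–(-0.849985, -1.1819, 0.502366)  len=0.1381
  (v14,v17,v18) [+-+] → (-0.849985, -1.1819, 0.502366)–(-0.682379, -1.1819, 0.334758)  len=0.2370
  (v15,v18,v19) [++-] → (-0.682379, -1.1819, -0.334758)–(-0.947619, -1.1819, -0.6)  len=0.3751
  (v15,v19,v12) [+-+] → (-0.947619, -1.1819, -0.6)–(-1.04525, -1.1819, -0.502366)  len=0.1381
  (v12,v19,v16) [+--] → (-1.04525, -1.1819, -0.502366)–(-1.54762, -1.1819, 0)  len=0.7105
  (v17,v21,v18) [--+] → (0.227046, -1.1819, 0.334758)–(-0.682379, -1.1819, 0.334758)  len=0.9094
  (v18,v21,v22) [+-+] → (0.227046, -1.1819, 0.334758)–(0.682379, -1.1819, 0.334758)  len=0.4553
  (v18,v22,v19) [++-] → (-0.227046, -1.1819, -0.334758)–(-0.682379, -1.1819, -0.334758)  len=0.4553
  (v19,v22,v23) [-+-] → (-0.227046, -1.1819, -0.334758)–(0.682379, -1.1819, -0.334758)  len=0.9094
  (v20,v0,v21) [-+-] → (1.54762, -1.1819, 0)–(1.04525, -1.1819, 0.502366)  len=0.7105
  (v21,v0,v1) [-++] → (1.04525, -1.1819, 0.502366)–(0.947619, -1.1819, 0.6)  len=0.1381
  (v21,v1,v22) [-++] → (0.947619, -1.1819, 0.6)–(0.682379, -1.1819, 0.334758)  len=0.3751
  (v22,v2,v23) [++-] → (0.849985, -1.1819, -0.502366)–(0.682379, -1.1819, -0.334758)  len=0.2370
  (v23,v2,v3) [-++] → (0.849985, -1.1819, -0.502366)–(0.947619, -1.1819, -0.6)  len=0.1381
  (v23,v3,v20) [-+-] → (0.947619, -1.1819, -0.6)–(1.31482, -1.1819, -0.232798)  len=0.5193
  (v20,v3,v0) [-++] → (1.31482, -1.1819, -0.232798)–(1.54762, -1.1819, 0)  len=0.3292

Chained into 1 loop(s):
  loop 1: 18 segments, perimeter = 7.6241
Total perimeter = 7.624

loops=1 perimeter=7.624


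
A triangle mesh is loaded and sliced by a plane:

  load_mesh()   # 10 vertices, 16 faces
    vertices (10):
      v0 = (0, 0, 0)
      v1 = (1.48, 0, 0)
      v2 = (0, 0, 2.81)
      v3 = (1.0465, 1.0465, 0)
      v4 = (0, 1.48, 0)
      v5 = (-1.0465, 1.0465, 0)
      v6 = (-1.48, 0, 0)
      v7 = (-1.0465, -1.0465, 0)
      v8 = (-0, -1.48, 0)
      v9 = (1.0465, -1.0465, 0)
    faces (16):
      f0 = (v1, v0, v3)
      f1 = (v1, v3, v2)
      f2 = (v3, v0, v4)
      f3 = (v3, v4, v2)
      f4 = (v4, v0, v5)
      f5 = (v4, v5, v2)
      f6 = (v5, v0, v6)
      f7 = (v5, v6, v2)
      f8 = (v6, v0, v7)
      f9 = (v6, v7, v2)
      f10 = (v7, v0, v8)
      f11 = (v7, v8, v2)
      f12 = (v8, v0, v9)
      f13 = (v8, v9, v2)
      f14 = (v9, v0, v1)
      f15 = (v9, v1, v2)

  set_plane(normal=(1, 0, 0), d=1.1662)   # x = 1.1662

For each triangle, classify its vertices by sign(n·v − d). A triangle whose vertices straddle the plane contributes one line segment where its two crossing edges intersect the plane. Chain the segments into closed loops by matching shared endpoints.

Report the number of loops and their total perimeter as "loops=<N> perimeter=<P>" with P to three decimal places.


Straddling triangles (4 of 16):
  (v1,v0,v3) [+--] → (1.1662, 0, 0)–(1.1662, 0.757536, 0)  len=0.7575
  (v1,v3,v2) [+--] → (1.1662, 0.757536, 0)–(1.1662, 0, 0.595796)  len=0.9638
  (v9,v0,v1) [--+] → (1.1662, 0, 0)–(1.1662, -0.757536, 0)  len=0.7575
  (v9,v1,v2) [-+-] → (1.1662, -0.757536, 0)–(1.1662, 0, 0.595796)  len=0.9638

Chained into 1 loop(s):
  loop 1: 4 segments, perimeter = 3.4426
Total perimeter = 3.443

loops=1 perimeter=3.443


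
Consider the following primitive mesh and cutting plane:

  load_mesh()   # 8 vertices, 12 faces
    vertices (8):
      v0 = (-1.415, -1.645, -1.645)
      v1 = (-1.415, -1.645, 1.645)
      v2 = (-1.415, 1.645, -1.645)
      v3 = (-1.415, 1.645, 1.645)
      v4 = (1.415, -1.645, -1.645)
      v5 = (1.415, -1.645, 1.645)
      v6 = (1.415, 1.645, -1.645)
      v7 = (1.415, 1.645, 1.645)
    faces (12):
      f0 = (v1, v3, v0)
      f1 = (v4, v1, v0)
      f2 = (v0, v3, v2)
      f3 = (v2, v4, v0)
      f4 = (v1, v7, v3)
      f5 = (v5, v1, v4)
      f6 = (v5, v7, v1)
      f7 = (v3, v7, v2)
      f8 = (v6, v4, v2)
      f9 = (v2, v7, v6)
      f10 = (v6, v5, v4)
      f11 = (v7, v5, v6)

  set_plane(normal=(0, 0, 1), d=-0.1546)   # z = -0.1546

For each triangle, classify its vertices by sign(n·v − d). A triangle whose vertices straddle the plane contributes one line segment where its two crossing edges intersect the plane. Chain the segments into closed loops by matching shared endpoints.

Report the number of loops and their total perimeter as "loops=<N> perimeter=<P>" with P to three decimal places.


loops=1 perimeter=12.240

Straddling triangles (8 of 12):
  (v1,v3,v0) [++-] → (-1.415, -0.1546, -0.1546)–(-1.415, -1.645, -0.1546)  len=1.4904
  (v4,v1,v0) [-+-] → (0.132984, -1.645, -0.1546)–(-1.415, -1.645, -0.1546)  len=1.5480
  (v0,v3,v2) [-+-] → (-1.415, -0.1546, -0.1546)–(-1.415, 1.645, -0.1546)  len=1.7996
  (v5,v1,v4) [++-] → (0.132984, -1.645, -0.1546)–(1.415, -1.645, -0.1546)  len=1.2820
  (v3,v7,v2) [++-] → (-0.132984, 1.645, -0.1546)–(-1.415, 1.645, -0.1546)  len=1.2820
  (v2,v7,v6) [-+-] → (-0.132984, 1.645, -0.1546)–(1.415, 1.645, -0.1546)  len=1.5480
  (v6,v5,v4) [-+-] → (1.415, 0.1546, -0.1546)–(1.415, -1.645, -0.1546)  len=1.7996
  (v7,v5,v6) [++-] → (1.415, 0.1546, -0.1546)–(1.415, 1.645, -0.1546)  len=1.4904

Chained into 1 loop(s):
  loop 1: 8 segments, perimeter = 12.2400
Total perimeter = 12.240


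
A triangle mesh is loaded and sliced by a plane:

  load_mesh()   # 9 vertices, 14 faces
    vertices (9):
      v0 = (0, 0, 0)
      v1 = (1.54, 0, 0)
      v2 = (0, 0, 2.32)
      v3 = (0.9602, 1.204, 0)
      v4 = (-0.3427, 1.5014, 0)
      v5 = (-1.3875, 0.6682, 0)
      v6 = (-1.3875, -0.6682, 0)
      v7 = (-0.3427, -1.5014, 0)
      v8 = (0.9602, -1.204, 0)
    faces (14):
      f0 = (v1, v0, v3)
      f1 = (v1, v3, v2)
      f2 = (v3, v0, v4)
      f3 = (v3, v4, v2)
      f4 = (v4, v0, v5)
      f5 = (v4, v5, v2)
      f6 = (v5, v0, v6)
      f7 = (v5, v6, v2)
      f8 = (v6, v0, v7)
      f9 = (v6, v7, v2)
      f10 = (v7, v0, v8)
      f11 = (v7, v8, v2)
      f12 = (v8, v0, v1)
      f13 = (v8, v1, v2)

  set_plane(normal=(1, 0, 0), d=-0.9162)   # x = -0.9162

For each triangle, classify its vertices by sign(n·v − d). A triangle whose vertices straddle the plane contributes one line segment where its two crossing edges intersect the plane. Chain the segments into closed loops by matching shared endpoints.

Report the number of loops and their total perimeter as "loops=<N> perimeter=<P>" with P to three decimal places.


loops=1 perimeter=4.955

Straddling triangles (6 of 14):
  (v4,v0,v5) [++-] → (-0.9162, 0.441229, 0)–(-0.9162, 1.04405, 0)  len=0.6028
  (v4,v5,v2) [+-+] → (-0.9162, 1.04405, 0)–(-0.9162, 0.441229, 0.788048)  len=0.9922
  (v5,v0,v6) [-+-] → (-0.9162, 0.441229, 0)–(-0.9162, -0.441229, 0)  len=0.8825
  (v5,v6,v2) [--+] → (-0.9162, -0.441229, 0.788048)–(-0.9162, 0.441229, 0.788048)  len=0.8825
  (v6,v0,v7) [-++] → (-0.9162, -0.441229, 0)–(-0.9162, -1.04405, 0)  len=0.6028
  (v6,v7,v2) [-++] → (-0.9162, -1.04405, 0)–(-0.9162, -0.441229, 0.788048)  len=0.9922

Chained into 1 loop(s):
  loop 1: 6 segments, perimeter = 4.9549
Total perimeter = 4.955


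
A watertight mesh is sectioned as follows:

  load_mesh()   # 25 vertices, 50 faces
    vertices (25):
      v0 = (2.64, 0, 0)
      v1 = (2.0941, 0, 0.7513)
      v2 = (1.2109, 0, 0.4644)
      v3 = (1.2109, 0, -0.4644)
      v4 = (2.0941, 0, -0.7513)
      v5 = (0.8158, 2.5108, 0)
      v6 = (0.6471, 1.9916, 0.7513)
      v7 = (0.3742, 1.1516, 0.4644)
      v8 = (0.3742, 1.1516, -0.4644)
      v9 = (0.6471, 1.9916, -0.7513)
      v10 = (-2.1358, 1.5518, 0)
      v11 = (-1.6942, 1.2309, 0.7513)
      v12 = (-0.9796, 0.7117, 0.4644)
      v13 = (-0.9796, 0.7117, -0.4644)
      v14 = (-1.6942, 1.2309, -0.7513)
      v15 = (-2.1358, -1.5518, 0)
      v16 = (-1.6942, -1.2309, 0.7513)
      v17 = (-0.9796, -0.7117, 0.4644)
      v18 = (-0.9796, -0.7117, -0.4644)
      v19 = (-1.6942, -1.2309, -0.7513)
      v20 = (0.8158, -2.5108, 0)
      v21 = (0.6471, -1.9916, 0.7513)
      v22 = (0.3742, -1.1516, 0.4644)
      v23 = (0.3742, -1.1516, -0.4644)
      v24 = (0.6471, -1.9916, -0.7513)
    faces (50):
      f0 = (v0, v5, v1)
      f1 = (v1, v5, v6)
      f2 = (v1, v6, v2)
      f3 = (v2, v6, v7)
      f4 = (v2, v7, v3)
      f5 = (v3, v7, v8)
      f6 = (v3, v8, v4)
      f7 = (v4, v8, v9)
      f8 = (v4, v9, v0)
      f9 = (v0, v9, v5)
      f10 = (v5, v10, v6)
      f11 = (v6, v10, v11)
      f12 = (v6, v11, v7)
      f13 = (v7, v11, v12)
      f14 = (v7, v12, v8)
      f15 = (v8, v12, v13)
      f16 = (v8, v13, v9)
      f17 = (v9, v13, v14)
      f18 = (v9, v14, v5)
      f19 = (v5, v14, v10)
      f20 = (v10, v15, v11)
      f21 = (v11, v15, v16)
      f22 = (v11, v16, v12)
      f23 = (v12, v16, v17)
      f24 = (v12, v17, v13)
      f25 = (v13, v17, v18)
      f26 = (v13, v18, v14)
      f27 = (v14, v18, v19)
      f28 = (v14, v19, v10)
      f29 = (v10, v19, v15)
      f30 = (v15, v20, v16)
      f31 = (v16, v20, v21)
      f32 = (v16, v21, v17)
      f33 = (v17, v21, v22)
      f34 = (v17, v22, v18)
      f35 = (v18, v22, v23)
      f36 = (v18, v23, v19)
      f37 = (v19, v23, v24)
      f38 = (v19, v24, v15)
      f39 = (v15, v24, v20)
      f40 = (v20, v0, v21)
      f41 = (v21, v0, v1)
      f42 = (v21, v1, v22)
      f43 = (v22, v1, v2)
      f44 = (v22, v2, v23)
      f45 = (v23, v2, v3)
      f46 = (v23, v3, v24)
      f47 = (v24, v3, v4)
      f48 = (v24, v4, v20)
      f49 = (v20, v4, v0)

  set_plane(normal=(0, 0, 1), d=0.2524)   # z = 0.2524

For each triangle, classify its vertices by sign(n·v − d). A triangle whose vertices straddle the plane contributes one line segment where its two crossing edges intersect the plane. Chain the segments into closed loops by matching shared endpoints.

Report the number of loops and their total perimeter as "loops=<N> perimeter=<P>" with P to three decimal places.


Straddling triangles (20 of 50):
  (v0,v5,v1) [--+] → (1.24525, 1.66729, 0.2524)–(2.4566, 0, 0.2524)  len=2.0609
  (v1,v5,v6) [+-+] → (1.24525, 1.66729, 0.2524)–(0.759125, 2.33637, 0.2524)  len=0.8270
  (v2,v7,v3) [++-] → (0.565178, 0.888746, 0.2524)–(1.2109, 0, 0.2524)  len=1.0986
  (v3,v7,v8) [-+-] → (0.565178, 0.888746, 0.2524)–(0.3742, 1.1516, 0.2524)  len=0.3249
  (v5,v10,v6) [--+] → (-1.20088, 1.69955, 0.2524)–(0.759125, 2.33637, 0.2524)  len=2.0609
  (v6,v10,v11) [+-+] → (-1.20088, 1.69955, 0.2524)–(-1.98744, 1.44399, 0.2524)  len=0.8270
  (v7,v12,v8) [++-] → (-0.670593, 0.812108, 0.2524)–(0.3742, 1.1516, 0.2524)  len=1.0986
  (v8,v12,v13) [-+-] → (-0.670593, 0.812108, 0.2524)–(-0.9796, 0.7117, 0.2524)  len=0.3249
  (v10,v15,v11) [--+] → (-1.98744, -0.616949, 0.2524)–(-1.98744, 1.44399, 0.2524)  len=2.0609
  (v11,v15,v16) [+-+] → (-1.98744, -0.616949, 0.2524)–(-1.98744, -1.44399, 0.2524)  len=0.8270
  (v12,v17,v13) [++-] → (-0.9796, -0.386807, 0.2524)–(-0.9796, 0.7117, 0.2524)  len=1.0985
  (v13,v17,v18) [-+-] → (-0.9796, -0.386807, 0.2524)–(-0.9796, -0.7117, 0.2524)  len=0.3249
  (v15,v20,v16) [--+] → (-0.0274371, -2.08082, 0.2524)–(-1.98744, -1.44399, 0.2524)  len=2.0609
  (v16,v20,v21) [+-+] → (-0.0274371, -2.08082, 0.2524)–(0.759125, -2.33637, 0.2524)  len=0.8270
  (v17,v22,v18) [++-] → (0.0651931, -1.05119, 0.2524)–(-0.9796, -0.7117, 0.2524)  len=1.0986
  (v18,v22,v23) [-+-] → (0.0651931, -1.05119, 0.2524)–(0.3742, -1.1516, 0.2524)  len=0.3249
  (v20,v0,v21) [--+] → (1.97048, -0.66908, 0.2524)–(0.759125, -2.33637, 0.2524)  len=2.0609
  (v21,v0,v1) [+-+] → (1.97048, -0.66908, 0.2524)–(2.4566, 0, 0.2524)  len=0.8270
  (v22,v2,v23) [++-] → (1.01992, -0.262854, 0.2524)–(0.3742, -1.1516, 0.2524)  len=1.0986
  (v23,v2,v3) [-+-] → (1.01992, -0.262854, 0.2524)–(1.2109, 0, 0.2524)  len=0.3249

Chained into 2 loop(s):
  loop 1: 10 segments, perimeter = 14.4396
  loop 2: 10 segments, perimeter = 7.1173
Total perimeter = 21.557

loops=2 perimeter=21.557


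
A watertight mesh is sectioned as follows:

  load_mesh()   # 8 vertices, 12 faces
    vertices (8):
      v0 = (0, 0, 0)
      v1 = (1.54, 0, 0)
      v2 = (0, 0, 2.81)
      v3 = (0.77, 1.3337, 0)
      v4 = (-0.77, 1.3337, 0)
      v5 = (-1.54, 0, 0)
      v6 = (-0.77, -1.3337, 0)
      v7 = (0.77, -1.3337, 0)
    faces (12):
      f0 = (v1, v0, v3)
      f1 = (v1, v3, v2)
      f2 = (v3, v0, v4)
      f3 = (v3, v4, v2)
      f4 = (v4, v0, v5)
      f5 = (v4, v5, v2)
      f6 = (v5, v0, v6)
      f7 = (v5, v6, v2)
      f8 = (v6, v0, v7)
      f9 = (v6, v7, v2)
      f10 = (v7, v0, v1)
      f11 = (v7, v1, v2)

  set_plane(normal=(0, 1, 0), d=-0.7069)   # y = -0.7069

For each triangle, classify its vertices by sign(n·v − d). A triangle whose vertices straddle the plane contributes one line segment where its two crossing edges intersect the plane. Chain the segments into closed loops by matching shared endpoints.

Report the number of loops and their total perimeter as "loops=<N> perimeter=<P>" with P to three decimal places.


Straddling triangles (6 of 12):
  (v5,v0,v6) [++-] → (-0.408123, -0.7069, 0)–(-1.13188, -0.7069, 0)  len=0.7238
  (v5,v6,v2) [+-+] → (-1.13188, -0.7069, 0)–(-0.408123, -0.7069, 1.32062)  len=1.5059
  (v6,v0,v7) [-+-] → (-0.408123, -0.7069, 0)–(0.408123, -0.7069, 0)  len=0.8162
  (v6,v7,v2) [--+] → (0.408123, -0.7069, 1.32062)–(-0.408123, -0.7069, 1.32062)  len=0.8162
  (v7,v0,v1) [-++] → (0.408123, -0.7069, 0)–(1.13188, -0.7069, 0)  len=0.7238
  (v7,v1,v2) [-++] → (1.13188, -0.7069, 0)–(0.408123, -0.7069, 1.32062)  len=1.5059

Chained into 1 loop(s):
  loop 1: 6 segments, perimeter = 6.0919
Total perimeter = 6.092

loops=1 perimeter=6.092


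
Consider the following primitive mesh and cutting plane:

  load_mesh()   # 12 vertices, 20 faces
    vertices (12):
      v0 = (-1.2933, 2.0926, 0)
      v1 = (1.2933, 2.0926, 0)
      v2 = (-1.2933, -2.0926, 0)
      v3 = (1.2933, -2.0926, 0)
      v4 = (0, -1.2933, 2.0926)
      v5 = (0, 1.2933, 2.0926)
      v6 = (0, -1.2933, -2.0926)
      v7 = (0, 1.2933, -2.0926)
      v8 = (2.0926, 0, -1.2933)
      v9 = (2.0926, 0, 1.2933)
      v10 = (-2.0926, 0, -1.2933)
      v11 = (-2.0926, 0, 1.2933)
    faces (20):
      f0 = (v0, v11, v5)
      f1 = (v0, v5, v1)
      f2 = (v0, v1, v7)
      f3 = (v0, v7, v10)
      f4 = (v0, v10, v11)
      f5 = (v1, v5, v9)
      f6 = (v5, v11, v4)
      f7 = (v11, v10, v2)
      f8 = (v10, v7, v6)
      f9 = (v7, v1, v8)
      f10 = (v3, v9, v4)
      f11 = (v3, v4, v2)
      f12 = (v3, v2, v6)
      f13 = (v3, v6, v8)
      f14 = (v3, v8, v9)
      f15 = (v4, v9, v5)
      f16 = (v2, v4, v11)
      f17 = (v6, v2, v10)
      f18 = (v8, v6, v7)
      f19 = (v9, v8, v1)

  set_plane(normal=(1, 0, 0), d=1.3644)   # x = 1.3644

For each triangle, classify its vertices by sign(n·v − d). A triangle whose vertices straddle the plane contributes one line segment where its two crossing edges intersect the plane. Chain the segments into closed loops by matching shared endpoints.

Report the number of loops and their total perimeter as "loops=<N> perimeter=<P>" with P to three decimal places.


Straddling triangles (8 of 20):
  (v1,v5,v9) [--+] → (1.3644, 0.450053, 1.57145)–(1.3644, 1.90646, 0.115043)  len=2.0597
  (v7,v1,v8) [--+] → (1.3644, 1.90646, -0.115043)–(1.3644, 0.450053, -1.57145)  len=2.0597
  (v3,v9,v4) [-+-] → (1.3644, -1.90646, 0.115043)–(1.3644, -0.450053, 1.57145)  len=2.0597
  (v3,v6,v8) [--+] → (1.3644, -0.450053, -1.57145)–(1.3644, -1.90646, -0.115043)  len=2.0597
  (v3,v8,v9) [-++] → (1.3644, -1.90646, -0.115043)–(1.3644, -1.90646, 0.115043)  len=0.2301
  (v4,v9,v5) [-+-] → (1.3644, -0.450053, 1.57145)–(1.3644, 0.450053, 1.57145)  len=0.9001
  (v8,v6,v7) [+--] → (1.3644, -0.450053, -1.57145)–(1.3644, 0.450053, -1.57145)  len=0.9001
  (v9,v8,v1) [++-] → (1.3644, 1.90646, -0.115043)–(1.3644, 1.90646, 0.115043)  len=0.2301

Chained into 1 loop(s):
  loop 1: 8 segments, perimeter = 10.4990
Total perimeter = 10.499

loops=1 perimeter=10.499


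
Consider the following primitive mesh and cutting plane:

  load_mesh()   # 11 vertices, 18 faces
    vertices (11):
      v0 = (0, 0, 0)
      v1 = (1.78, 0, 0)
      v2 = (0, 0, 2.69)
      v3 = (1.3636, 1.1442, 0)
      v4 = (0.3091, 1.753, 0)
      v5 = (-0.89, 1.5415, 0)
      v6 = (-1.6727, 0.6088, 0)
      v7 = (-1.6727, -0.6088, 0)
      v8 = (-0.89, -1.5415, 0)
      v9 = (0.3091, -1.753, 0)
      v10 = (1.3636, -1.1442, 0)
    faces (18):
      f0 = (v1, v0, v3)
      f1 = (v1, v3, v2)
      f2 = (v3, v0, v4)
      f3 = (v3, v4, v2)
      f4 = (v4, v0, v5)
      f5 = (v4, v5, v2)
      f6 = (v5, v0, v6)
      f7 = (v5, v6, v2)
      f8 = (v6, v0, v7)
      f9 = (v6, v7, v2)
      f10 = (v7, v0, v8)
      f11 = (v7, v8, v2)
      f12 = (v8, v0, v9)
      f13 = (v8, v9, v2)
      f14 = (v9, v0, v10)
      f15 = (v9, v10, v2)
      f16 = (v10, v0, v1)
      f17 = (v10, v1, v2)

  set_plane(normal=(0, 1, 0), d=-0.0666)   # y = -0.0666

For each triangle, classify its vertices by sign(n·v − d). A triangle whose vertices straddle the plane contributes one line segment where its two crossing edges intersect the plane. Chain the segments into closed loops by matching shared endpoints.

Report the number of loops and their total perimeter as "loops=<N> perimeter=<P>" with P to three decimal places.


Straddling triangles (10 of 18):
  (v6,v0,v7) [++-] → (-0.182986, -0.0666, 0)–(-1.6727, -0.0666, 0)  len=1.4897
  (v6,v7,v2) [+-+] → (-1.6727, -0.0666, 0)–(-0.182986, -0.0666, 2.39573)  len=2.8211
  (v7,v0,v8) [-+-] → (-0.182986, -0.0666, 0)–(-0.0384522, -0.0666, 0)  len=0.1445
  (v7,v8,v2) [--+] → (-0.0384522, -0.0666, 2.57378)–(-0.182986, -0.0666, 2.39573)  len=0.2293
  (v8,v0,v9) [-+-] → (-0.0384522, -0.0666, 0)–(0.0117433, -0.0666, 0)  len=0.0502
  (v8,v9,v2) [--+] → (0.0117433, -0.0666, 2.5878)–(-0.0384522, -0.0666, 2.57378)  len=0.0521
  (v9,v0,v10) [-+-] → (0.0117433, -0.0666, 0)–(0.0793705, -0.0666, 0)  len=0.0676
  (v9,v10,v2) [--+] → (0.0793705, -0.0666, 2.53342)–(0.0117433, -0.0666, 2.5878)  len=0.0868
  (v10,v0,v1) [-++] → (0.0793705, -0.0666, 0)–(1.75576, -0.0666, 0)  len=1.6764
  (v10,v1,v2) [-++] → (1.75576, -0.0666, 0)–(0.0793705, -0.0666, 2.53342)  len=3.0378

Chained into 1 loop(s):
  loop 1: 10 segments, perimeter = 9.6557
Total perimeter = 9.656

loops=1 perimeter=9.656


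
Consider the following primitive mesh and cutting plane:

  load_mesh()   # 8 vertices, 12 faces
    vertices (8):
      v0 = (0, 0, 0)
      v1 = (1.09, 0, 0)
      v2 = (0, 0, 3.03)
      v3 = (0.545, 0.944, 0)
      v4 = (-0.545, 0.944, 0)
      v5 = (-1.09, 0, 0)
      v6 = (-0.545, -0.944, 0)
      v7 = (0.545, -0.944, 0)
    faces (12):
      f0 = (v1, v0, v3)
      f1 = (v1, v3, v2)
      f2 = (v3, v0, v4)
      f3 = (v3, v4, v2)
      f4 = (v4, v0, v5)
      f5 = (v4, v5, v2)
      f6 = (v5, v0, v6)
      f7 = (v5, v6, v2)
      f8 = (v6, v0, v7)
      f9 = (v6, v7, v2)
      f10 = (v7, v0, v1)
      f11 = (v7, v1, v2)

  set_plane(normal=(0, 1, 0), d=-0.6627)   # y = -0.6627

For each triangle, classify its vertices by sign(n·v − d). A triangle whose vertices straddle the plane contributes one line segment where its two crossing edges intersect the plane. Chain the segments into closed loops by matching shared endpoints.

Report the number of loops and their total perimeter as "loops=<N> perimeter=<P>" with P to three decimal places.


loops=1 perimeter=4.099

Straddling triangles (6 of 12):
  (v5,v0,v6) [++-] → (-0.382597, -0.6627, 0)–(-0.707403, -0.6627, 0)  len=0.3248
  (v5,v6,v2) [+-+] → (-0.707403, -0.6627, 0)–(-0.382597, -0.6627, 0.902901)  len=0.9595
  (v6,v0,v7) [-+-] → (-0.382597, -0.6627, 0)–(0.382597, -0.6627, 0)  len=0.7652
  (v6,v7,v2) [--+] → (0.382597, -0.6627, 0.902901)–(-0.382597, -0.6627, 0.902901)  len=0.7652
  (v7,v0,v1) [-++] → (0.382597, -0.6627, 0)–(0.707403, -0.6627, 0)  len=0.3248
  (v7,v1,v2) [-++] → (0.707403, -0.6627, 0)–(0.382597, -0.6627, 0.902901)  len=0.9595

Chained into 1 loop(s):
  loop 1: 6 segments, perimeter = 4.0991
Total perimeter = 4.099


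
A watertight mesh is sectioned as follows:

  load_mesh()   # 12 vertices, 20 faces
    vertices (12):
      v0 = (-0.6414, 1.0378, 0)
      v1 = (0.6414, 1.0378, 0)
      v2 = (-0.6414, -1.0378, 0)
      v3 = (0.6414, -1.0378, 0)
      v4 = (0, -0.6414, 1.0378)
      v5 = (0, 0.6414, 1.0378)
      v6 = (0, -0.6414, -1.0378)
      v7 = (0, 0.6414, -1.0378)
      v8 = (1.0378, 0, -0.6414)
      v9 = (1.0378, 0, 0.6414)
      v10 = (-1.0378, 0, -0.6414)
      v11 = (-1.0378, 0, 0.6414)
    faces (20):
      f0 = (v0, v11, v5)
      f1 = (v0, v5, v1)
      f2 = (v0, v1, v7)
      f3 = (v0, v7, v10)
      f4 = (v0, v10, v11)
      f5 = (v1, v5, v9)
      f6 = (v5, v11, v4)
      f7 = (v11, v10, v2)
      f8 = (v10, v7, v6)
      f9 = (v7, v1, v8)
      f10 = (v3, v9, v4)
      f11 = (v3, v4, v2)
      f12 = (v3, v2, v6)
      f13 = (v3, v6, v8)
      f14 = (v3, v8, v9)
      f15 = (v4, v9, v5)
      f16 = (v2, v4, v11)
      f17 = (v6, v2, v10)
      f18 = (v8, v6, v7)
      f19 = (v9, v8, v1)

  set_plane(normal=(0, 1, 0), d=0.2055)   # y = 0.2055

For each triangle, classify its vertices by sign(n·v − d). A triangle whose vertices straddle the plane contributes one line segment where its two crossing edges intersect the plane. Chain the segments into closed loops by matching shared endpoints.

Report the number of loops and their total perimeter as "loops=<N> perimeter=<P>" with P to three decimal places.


loops=1 perimeter=6.514

Straddling triangles (10 of 20):
  (v0,v11,v5) [+-+] → (-0.959307, 0.2055, 0.514393)–(-0.705296, 0.2055, 0.768404)  len=0.3592
  (v0,v7,v10) [++-] → (-0.705296, 0.2055, -0.768404)–(-0.959307, 0.2055, -0.514393)  len=0.3592
  (v0,v10,v11) [+--] → (-0.959307, 0.2055, -0.514393)–(-0.959307, 0.2055, 0.514393)  len=1.0288
  (v1,v5,v9) [++-] → (0.705296, 0.2055, 0.768404)–(0.959307, 0.2055, 0.514393)  len=0.3592
  (v5,v11,v4) [+--] → (-0.705296, 0.2055, 0.768404)–(0, 0.2055, 1.0378)  len=0.7550
  (v10,v7,v6) [-+-] → (-0.705296, 0.2055, -0.768404)–(0, 0.2055, -1.0378)  len=0.7550
  (v7,v1,v8) [++-] → (0.959307, 0.2055, -0.514393)–(0.705296, 0.2055, -0.768404)  len=0.3592
  (v4,v9,v5) [--+] → (0.705296, 0.2055, 0.768404)–(0, 0.2055, 1.0378)  len=0.7550
  (v8,v6,v7) [--+] → (0, 0.2055, -1.0378)–(0.705296, 0.2055, -0.768404)  len=0.7550
  (v9,v8,v1) [--+] → (0.959307, 0.2055, -0.514393)–(0.959307, 0.2055, 0.514393)  len=1.0288

Chained into 1 loop(s):
  loop 1: 10 segments, perimeter = 6.5145
Total perimeter = 6.514


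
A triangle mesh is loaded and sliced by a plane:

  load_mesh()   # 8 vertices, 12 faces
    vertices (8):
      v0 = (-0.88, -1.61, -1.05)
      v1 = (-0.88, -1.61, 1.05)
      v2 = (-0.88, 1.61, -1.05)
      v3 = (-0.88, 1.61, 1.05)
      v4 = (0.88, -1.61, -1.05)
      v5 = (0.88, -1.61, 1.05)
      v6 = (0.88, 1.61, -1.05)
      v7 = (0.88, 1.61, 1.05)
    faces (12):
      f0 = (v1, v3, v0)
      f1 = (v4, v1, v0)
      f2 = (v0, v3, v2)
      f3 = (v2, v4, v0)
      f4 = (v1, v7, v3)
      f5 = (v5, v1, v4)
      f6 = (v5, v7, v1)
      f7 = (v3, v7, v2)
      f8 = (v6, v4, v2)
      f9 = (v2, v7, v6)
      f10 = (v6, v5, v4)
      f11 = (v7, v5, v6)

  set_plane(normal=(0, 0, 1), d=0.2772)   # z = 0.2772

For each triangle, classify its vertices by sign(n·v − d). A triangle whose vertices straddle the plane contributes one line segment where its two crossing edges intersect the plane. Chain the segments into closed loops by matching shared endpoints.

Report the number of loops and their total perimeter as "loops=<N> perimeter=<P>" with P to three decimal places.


Straddling triangles (8 of 12):
  (v1,v3,v0) [++-] → (-0.88, 0.42504, 0.2772)–(-0.88, -1.61, 0.2772)  len=2.0350
  (v4,v1,v0) [-+-] → (-0.23232, -1.61, 0.2772)–(-0.88, -1.61, 0.2772)  len=0.6477
  (v0,v3,v2) [-+-] → (-0.88, 0.42504, 0.2772)–(-0.88, 1.61, 0.2772)  len=1.1850
  (v5,v1,v4) [++-] → (-0.23232, -1.61, 0.2772)–(0.88, -1.61, 0.2772)  len=1.1123
  (v3,v7,v2) [++-] → (0.23232, 1.61, 0.2772)–(-0.88, 1.61, 0.2772)  len=1.1123
  (v2,v7,v6) [-+-] → (0.23232, 1.61, 0.2772)–(0.88, 1.61, 0.2772)  len=0.6477
  (v6,v5,v4) [-+-] → (0.88, -0.42504, 0.2772)–(0.88, -1.61, 0.2772)  len=1.1850
  (v7,v5,v6) [++-] → (0.88, -0.42504, 0.2772)–(0.88, 1.61, 0.2772)  len=2.0350

Chained into 1 loop(s):
  loop 1: 8 segments, perimeter = 9.9600
Total perimeter = 9.960

loops=1 perimeter=9.960


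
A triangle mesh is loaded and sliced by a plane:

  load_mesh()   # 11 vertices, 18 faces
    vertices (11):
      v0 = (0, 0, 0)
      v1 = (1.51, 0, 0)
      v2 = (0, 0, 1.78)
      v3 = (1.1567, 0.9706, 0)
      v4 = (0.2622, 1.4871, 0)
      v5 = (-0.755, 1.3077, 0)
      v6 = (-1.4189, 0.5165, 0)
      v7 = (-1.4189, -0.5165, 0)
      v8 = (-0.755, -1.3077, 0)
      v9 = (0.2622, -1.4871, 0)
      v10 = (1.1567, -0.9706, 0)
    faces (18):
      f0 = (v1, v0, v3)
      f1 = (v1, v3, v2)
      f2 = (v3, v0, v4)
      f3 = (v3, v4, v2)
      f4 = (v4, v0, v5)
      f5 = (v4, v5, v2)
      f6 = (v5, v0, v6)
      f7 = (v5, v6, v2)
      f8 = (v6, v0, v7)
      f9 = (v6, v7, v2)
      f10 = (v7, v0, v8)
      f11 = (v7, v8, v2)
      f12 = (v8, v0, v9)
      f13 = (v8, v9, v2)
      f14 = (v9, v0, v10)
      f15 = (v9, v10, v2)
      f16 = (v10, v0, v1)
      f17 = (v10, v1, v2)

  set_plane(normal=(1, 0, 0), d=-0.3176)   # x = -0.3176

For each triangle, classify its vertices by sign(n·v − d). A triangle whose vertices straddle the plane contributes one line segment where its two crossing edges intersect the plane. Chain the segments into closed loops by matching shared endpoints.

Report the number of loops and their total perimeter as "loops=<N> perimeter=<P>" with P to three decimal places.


Straddling triangles (10 of 18):
  (v4,v0,v5) [++-] → (-0.3176, 0.5501, 0)–(-0.3176, 1.38484, 0)  len=0.8347
  (v4,v5,v2) [+-+] → (-0.3176, 1.38484, 0)–(-0.3176, 0.5501, 1.03122)  len=1.3267
  (v5,v0,v6) [-+-] → (-0.3176, 0.5501, 0)–(-0.3176, 0.115611, 0)  len=0.4345
  (v5,v6,v2) [--+] → (-0.3176, 0.115611, 1.38157)–(-0.3176, 0.5501, 1.03122)  len=0.5581
  (v6,v0,v7) [-+-] → (-0.3176, 0.115611, 0)–(-0.3176, -0.115611, 0)  len=0.2312
  (v6,v7,v2) [--+] → (-0.3176, -0.115611, 1.38157)–(-0.3176, 0.115611, 1.38157)  len=0.2312
  (v7,v0,v8) [-+-] → (-0.3176, -0.115611, 0)–(-0.3176, -0.5501, 0)  len=0.4345
  (v7,v8,v2) [--+] → (-0.3176, -0.5501, 1.03122)–(-0.3176, -0.115611, 1.38157)  len=0.5581
  (v8,v0,v9) [-++] → (-0.3176, -0.5501, 0)–(-0.3176, -1.38484, 0)  len=0.8347
  (v8,v9,v2) [-++] → (-0.3176, -1.38484, 0)–(-0.3176, -0.5501, 1.03122)  len=1.3267

Chained into 1 loop(s):
  loop 1: 10 segments, perimeter = 6.7707
Total perimeter = 6.771

loops=1 perimeter=6.771


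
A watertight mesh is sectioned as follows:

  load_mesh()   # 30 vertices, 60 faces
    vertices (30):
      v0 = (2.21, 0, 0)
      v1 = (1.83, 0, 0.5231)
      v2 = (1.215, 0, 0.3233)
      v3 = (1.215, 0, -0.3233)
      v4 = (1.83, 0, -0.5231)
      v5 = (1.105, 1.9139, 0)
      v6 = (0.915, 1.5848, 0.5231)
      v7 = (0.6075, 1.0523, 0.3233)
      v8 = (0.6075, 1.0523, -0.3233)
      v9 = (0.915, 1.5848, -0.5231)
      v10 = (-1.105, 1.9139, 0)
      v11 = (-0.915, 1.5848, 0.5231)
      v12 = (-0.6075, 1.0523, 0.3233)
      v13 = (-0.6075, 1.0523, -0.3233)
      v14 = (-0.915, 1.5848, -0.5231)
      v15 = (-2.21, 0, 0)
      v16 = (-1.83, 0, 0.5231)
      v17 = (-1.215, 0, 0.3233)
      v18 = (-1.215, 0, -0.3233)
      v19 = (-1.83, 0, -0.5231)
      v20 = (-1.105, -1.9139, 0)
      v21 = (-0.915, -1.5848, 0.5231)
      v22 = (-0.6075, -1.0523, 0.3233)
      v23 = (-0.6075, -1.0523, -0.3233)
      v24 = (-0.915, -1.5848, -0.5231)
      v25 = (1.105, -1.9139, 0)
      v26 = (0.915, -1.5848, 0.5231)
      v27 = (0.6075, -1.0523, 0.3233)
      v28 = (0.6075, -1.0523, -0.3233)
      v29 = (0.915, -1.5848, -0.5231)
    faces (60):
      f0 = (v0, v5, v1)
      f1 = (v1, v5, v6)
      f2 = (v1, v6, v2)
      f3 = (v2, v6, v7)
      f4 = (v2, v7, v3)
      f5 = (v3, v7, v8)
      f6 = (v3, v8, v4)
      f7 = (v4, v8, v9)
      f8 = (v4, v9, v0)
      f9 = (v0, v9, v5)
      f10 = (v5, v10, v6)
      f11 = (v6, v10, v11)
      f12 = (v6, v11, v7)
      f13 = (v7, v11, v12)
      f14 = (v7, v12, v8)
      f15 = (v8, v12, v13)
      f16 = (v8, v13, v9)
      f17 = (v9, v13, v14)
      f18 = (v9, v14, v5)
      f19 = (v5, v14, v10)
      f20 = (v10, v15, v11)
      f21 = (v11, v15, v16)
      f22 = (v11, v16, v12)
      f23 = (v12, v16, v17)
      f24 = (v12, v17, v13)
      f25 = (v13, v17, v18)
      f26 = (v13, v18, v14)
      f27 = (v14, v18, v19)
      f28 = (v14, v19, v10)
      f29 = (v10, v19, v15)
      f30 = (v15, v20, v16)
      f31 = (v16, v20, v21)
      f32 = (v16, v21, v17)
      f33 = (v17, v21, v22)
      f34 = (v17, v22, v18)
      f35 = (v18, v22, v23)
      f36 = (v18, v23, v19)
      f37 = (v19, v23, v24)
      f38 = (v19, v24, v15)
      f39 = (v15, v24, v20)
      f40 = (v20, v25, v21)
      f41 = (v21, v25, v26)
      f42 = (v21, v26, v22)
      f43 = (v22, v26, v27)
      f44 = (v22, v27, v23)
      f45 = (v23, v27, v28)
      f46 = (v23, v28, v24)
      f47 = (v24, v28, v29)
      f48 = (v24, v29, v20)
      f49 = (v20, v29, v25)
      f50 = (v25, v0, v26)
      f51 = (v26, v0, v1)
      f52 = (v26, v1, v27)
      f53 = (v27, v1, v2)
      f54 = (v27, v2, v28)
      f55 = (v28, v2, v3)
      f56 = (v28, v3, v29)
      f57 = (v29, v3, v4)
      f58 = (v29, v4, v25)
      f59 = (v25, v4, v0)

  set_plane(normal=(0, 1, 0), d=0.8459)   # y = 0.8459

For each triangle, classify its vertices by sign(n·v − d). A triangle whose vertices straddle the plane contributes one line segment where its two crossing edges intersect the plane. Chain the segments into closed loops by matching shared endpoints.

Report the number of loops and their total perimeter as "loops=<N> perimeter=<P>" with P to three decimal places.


Straddling triangles (20 of 60):
  (v0,v5,v1) [-+-] → (1.72162, 0.8459, 0)–(1.50957, 0.8459, 0.291902)  len=0.3608
  (v1,v5,v6) [-++] → (1.50957, 0.8459, 0.291902)–(1.34161, 0.8459, 0.5231)  len=0.2858
  (v1,v6,v2) [-+-] → (1.34161, 0.8459, 0.5231)–(1.05487, 0.8459, 0.429945)  len=0.3015
  (v2,v6,v7) [-++] → (1.05487, 0.8459, 0.429945)–(0.726656, 0.8459, 0.3233)  len=0.3451
  (v2,v7,v3) [-+-] → (0.726656, 0.8459, 0.3233)–(0.726656, 0.8459, 0.196475)  len=0.1268
  (v3,v7,v8) [-++] → (0.726656, 0.8459, 0.196475)–(0.726656, 0.8459, -0.3233)  len=0.5198
  (v3,v8,v4) [-+-] → (0.726656, 0.8459, -0.3233)–(0.847283, 0.8459, -0.362489)  len=0.1268
  (v4,v8,v9) [-++] → (0.847283, 0.8459, -0.362489)–(1.34161, 0.8459, -0.5231)  len=0.5198
  (v4,v9,v0) [-+-] → (1.34161, 0.8459, -0.5231)–(1.51878, 0.8459, -0.279209)  len=0.3015
  (v0,v9,v5) [-++] → (1.51878, 0.8459, -0.279209)–(1.72162, 0.8459, 0)  len=0.3451
  (v10,v15,v11) [+-+] → (-1.72162, 0.8459, 0)–(-1.51878, 0.8459, 0.279209)  len=0.3451
  (v11,v15,v16) [+--] → (-1.51878, 0.8459, 0.279209)–(-1.34161, 0.8459, 0.5231)  len=0.3015
  (v11,v16,v12) [+-+] → (-1.34161, 0.8459, 0.5231)–(-0.847283, 0.8459, 0.362489)  len=0.5198
  (v12,v16,v17) [+--] → (-0.847283, 0.8459, 0.362489)–(-0.726656, 0.8459, 0.3233)  len=0.1268
  (v12,v17,v13) [+-+] → (-0.726656, 0.8459, 0.3233)–(-0.726656, 0.8459, -0.196475)  len=0.5198
  (v13,v17,v18) [+--] → (-0.726656, 0.8459, -0.196475)–(-0.726656, 0.8459, -0.3233)  len=0.1268
  (v13,v18,v14) [+-+] → (-0.726656, 0.8459, -0.3233)–(-1.05487, 0.8459, -0.429945)  len=0.3451
  (v14,v18,v19) [+--] → (-1.05487, 0.8459, -0.429945)–(-1.34161, 0.8459, -0.5231)  len=0.3015
  (v14,v19,v10) [+-+] → (-1.34161, 0.8459, -0.5231)–(-1.50957, 0.8459, -0.291902)  len=0.2858
  (v10,v19,v15) [+--] → (-1.50957, 0.8459, -0.291902)–(-1.72162, 0.8459, 0)  len=0.3608

Chained into 2 loop(s):
  loop 1: 10 segments, perimeter = 3.2329
  loop 2: 10 segments, perimeter = 3.2329
Total perimeter = 6.466

loops=2 perimeter=6.466


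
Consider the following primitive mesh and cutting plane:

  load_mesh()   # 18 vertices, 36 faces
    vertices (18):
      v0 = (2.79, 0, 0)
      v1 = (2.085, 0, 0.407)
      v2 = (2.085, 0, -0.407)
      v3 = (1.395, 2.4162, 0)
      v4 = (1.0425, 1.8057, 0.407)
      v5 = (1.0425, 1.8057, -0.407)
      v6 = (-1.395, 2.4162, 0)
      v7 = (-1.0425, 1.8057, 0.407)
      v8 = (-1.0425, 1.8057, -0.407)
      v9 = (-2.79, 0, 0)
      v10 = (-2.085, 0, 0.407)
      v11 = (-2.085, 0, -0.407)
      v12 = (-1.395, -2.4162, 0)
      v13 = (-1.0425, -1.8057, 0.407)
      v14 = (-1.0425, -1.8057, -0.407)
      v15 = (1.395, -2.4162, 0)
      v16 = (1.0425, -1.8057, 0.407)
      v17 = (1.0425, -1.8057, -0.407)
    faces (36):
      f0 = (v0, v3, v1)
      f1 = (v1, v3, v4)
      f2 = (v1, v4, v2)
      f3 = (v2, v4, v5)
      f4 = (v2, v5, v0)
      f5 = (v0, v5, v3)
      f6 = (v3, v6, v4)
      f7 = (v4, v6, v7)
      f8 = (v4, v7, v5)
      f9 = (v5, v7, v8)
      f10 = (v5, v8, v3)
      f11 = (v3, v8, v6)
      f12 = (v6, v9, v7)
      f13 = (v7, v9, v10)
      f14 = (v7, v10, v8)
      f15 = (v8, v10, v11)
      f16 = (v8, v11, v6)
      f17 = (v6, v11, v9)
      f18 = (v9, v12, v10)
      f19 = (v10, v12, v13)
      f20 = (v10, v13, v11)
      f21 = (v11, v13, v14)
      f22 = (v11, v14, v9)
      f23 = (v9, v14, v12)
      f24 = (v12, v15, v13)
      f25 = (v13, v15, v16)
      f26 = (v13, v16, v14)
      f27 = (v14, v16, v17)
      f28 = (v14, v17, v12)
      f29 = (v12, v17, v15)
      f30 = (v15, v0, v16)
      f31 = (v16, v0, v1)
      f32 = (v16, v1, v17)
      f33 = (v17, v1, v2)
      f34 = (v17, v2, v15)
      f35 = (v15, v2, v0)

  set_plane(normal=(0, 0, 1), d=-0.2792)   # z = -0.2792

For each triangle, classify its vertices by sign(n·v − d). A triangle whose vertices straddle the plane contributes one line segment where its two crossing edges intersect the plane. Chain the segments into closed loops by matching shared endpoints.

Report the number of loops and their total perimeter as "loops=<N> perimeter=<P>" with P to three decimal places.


Straddling triangles (24 of 36):
  (v1,v4,v2) [++-] → (1.92132, 0.283499, -0.2792)–(2.085, 0, -0.2792)  len=0.3274
  (v2,v4,v5) [-+-] → (1.92132, 0.283499, -0.2792)–(1.0425, 1.8057, -0.2792)  len=1.7577
  (v2,v5,v0) [--+] → (1.59122, 1.2387, -0.2792)–(2.30637, 0, -0.2792)  len=1.4303
  (v0,v5,v3) [+-+] → (1.59122, 1.2387, -0.2792)–(1.15319, 1.9974, -0.2792)  len=0.8761
  (v4,v7,v5) [++-] → (0.71515, 1.8057, -0.2792)–(1.0425, 1.8057, -0.2792)  len=0.3274
  (v5,v7,v8) [-+-] → (0.71515, 1.8057, -0.2792)–(-1.0425, 1.8057, -0.2792)  len=1.7576
  (v5,v8,v3) [--+] → (-0.277113, 1.9974, -0.2792)–(1.15319, 1.9974, -0.2792)  len=1.4303
  (v3,v8,v6) [+-+] → (-0.277113, 1.9974, -0.2792)–(-1.15319, 1.9974, -0.2792)  len=0.8761
  (v7,v10,v8) [++-] → (-1.20618, 1.5222, -0.2792)–(-1.0425, 1.8057, -0.2792)  len=0.3274
  (v8,v10,v11) [-+-] → (-1.20618, 1.5222, -0.2792)–(-2.085, 0, -0.2792)  len=1.7577
  (v8,v11,v6) [--+] → (-1.86834, 0.758699, -0.2792)–(-1.15319, 1.9974, -0.2792)  len=1.4303
  (v6,v11,v9) [+-+] → (-1.86834, 0.758699, -0.2792)–(-2.30637, 0, -0.2792)  len=0.8761
  (v10,v13,v11) [++-] → (-1.92132, -0.283499, -0.2792)–(-2.085, 0, -0.2792)  len=0.3274
  (v11,v13,v14) [-+-] → (-1.92132, -0.283499, -0.2792)–(-1.0425, -1.8057, -0.2792)  len=1.7577
  (v11,v14,v9) [--+] → (-1.59122, -1.2387, -0.2792)–(-2.30637, 0, -0.2792)  len=1.4303
  (v9,v14,v12) [+-+] → (-1.59122, -1.2387, -0.2792)–(-1.15319, -1.9974, -0.2792)  len=0.8761
  (v13,v16,v14) [++-] → (-0.71515, -1.8057, -0.2792)–(-1.0425, -1.8057, -0.2792)  len=0.3274
  (v14,v16,v17) [-+-] → (-0.71515, -1.8057, -0.2792)–(1.0425, -1.8057, -0.2792)  len=1.7576
  (v14,v17,v12) [--+] → (0.277113, -1.9974, -0.2792)–(-1.15319, -1.9974, -0.2792)  len=1.4303
  (v12,v17,v15) [+-+] → (0.277113, -1.9974, -0.2792)–(1.15319, -1.9974, -0.2792)  len=0.8761
  (v16,v1,v17) [++-] → (1.20618, -1.5222, -0.2792)–(1.0425, -1.8057, -0.2792)  len=0.3274
  (v17,v1,v2) [-+-] → (1.20618, -1.5222, -0.2792)–(2.085, 0, -0.2792)  len=1.7577
  (v17,v2,v15) [--+] → (1.86834, -0.758699, -0.2792)–(1.15319, -1.9974, -0.2792)  len=1.4303
  (v15,v2,v0) [+-+] → (1.86834, -0.758699, -0.2792)–(2.30637, 0, -0.2792)  len=0.8761

Chained into 2 loop(s):
  loop 1: 12 segments, perimeter = 12.5101
  loop 2: 12 segments, perimeter = 13.8383
Total perimeter = 26.348

loops=2 perimeter=26.348


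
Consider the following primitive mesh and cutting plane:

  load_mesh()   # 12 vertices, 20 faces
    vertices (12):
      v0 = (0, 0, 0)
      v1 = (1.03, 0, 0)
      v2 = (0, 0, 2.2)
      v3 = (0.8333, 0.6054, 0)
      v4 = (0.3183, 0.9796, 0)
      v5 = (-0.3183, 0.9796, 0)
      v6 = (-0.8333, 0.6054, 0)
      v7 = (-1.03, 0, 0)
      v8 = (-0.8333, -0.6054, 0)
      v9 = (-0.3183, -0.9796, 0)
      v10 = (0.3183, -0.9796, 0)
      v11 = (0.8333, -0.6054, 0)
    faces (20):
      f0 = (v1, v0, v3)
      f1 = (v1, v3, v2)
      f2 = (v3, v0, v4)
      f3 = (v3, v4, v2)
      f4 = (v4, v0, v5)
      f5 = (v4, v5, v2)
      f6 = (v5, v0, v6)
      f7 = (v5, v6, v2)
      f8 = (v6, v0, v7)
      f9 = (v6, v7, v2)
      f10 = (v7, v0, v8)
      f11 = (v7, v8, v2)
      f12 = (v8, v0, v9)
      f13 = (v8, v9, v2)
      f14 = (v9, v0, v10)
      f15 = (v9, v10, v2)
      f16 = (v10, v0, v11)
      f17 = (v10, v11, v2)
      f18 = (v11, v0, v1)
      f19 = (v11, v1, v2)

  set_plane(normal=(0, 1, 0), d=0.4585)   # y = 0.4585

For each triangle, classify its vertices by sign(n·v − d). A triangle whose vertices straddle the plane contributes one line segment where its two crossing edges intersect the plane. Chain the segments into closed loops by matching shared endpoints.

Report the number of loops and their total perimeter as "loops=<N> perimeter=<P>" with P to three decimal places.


Straddling triangles (10 of 20):
  (v1,v0,v3) [--+] → (0.6311, 0.4585, 0)–(0.881029, 0.4585, 0)  len=0.2499
  (v1,v3,v2) [-+-] → (0.881029, 0.4585, 0)–(0.6311, 0.4585, 0.533829)  len=0.5894
  (v3,v0,v4) [+-+] → (0.6311, 0.4585, 0)–(0.14898, 0.4585, 0)  len=0.4821
  (v3,v4,v2) [++-] → (0.14898, 0.4585, 1.17029)–(0.6311, 0.4585, 0.533829)  len=0.7985
  (v4,v0,v5) [+-+] → (0.14898, 0.4585, 0)–(-0.14898, 0.4585, 0)  len=0.2980
  (v4,v5,v2) [++-] → (-0.14898, 0.4585, 1.17029)–(0.14898, 0.4585, 1.17029)  len=0.2980
  (v5,v0,v6) [+-+] → (-0.14898, 0.4585, 0)–(-0.6311, 0.4585, 0)  len=0.4821
  (v5,v6,v2) [++-] → (-0.6311, 0.4585, 0.533829)–(-0.14898, 0.4585, 1.17029)  len=0.7985
  (v6,v0,v7) [+--] → (-0.6311, 0.4585, 0)–(-0.881029, 0.4585, 0)  len=0.2499
  (v6,v7,v2) [+--] → (-0.881029, 0.4585, 0)–(-0.6311, 0.4585, 0.533829)  len=0.5894

Chained into 1 loop(s):
  loop 1: 10 segments, perimeter = 4.8358
Total perimeter = 4.836

loops=1 perimeter=4.836
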